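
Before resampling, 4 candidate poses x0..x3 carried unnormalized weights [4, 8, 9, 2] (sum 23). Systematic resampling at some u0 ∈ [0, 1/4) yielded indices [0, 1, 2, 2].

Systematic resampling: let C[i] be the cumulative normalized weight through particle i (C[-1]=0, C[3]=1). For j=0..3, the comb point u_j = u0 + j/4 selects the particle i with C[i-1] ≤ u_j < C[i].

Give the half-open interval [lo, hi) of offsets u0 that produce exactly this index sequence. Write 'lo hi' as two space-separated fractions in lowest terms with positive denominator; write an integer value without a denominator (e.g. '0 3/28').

1/46 15/92

C = [4/23, 12/23, 21/23, 1]
j=0 picked index 0: u0 ∈ [0, 4/23)
j=1 picked index 1: u0 ∈ [-7/92, 25/92)
j=2 picked index 2: u0 ∈ [1/46, 19/46)
j=3 picked index 2: u0 ∈ [-21/92, 15/92)
intersection: [1/46, 15/92)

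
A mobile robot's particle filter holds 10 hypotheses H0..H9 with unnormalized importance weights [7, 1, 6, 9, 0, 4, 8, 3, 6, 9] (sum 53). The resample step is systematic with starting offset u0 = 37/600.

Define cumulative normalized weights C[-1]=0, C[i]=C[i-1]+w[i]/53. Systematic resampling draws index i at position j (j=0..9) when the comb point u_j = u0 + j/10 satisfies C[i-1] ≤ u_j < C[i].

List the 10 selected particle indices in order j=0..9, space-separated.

C = [7/53, 8/53, 14/53, 23/53, 23/53, 27/53, 35/53, 38/53, 44/53, 1]
j=0: u_0=37/600 ∈ [0, 7/53) → index 0
j=1: u_1=97/600 ∈ [8/53, 14/53) → index 2
j=2: u_2=157/600 ∈ [8/53, 14/53) → index 2
j=3: u_3=217/600 ∈ [14/53, 23/53) → index 3
j=4: u_4=277/600 ∈ [23/53, 27/53) → index 5
j=5: u_5=337/600 ∈ [27/53, 35/53) → index 6
j=6: u_6=397/600 ∈ [35/53, 38/53) → index 7
j=7: u_7=457/600 ∈ [38/53, 44/53) → index 8
j=8: u_8=517/600 ∈ [44/53, 1) → index 9
j=9: u_9=577/600 ∈ [44/53, 1) → index 9

0 2 2 3 5 6 7 8 9 9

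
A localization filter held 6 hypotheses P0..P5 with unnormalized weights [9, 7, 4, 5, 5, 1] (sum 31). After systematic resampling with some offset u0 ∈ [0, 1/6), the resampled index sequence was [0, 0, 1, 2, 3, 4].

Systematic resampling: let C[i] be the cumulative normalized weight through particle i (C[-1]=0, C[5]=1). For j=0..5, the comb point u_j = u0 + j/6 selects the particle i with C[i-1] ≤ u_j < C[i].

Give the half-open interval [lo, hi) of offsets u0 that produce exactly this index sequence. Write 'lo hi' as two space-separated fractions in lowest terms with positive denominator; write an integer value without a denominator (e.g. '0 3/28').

C = [9/31, 16/31, 20/31, 25/31, 30/31, 1]
j=0 picked index 0: u0 ∈ [0, 9/31)
j=1 picked index 0: u0 ∈ [-1/6, 23/186)
j=2 picked index 1: u0 ∈ [-4/93, 17/93)
j=3 picked index 2: u0 ∈ [1/62, 9/62)
j=4 picked index 3: u0 ∈ [-2/93, 13/93)
j=5 picked index 4: u0 ∈ [-5/186, 25/186)
intersection: [1/62, 23/186)

1/62 23/186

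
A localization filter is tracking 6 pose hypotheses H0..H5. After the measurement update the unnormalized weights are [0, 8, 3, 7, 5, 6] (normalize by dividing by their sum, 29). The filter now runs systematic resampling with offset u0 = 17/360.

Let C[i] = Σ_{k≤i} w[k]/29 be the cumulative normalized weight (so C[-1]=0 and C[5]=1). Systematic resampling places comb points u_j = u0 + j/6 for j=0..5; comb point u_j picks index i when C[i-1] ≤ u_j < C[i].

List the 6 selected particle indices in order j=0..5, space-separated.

1 1 3 3 4 5

C = [0, 8/29, 11/29, 18/29, 23/29, 1]
j=0: u_0=17/360 ∈ [0, 8/29) → index 1
j=1: u_1=77/360 ∈ [0, 8/29) → index 1
j=2: u_2=137/360 ∈ [11/29, 18/29) → index 3
j=3: u_3=197/360 ∈ [11/29, 18/29) → index 3
j=4: u_4=257/360 ∈ [18/29, 23/29) → index 4
j=5: u_5=317/360 ∈ [23/29, 1) → index 5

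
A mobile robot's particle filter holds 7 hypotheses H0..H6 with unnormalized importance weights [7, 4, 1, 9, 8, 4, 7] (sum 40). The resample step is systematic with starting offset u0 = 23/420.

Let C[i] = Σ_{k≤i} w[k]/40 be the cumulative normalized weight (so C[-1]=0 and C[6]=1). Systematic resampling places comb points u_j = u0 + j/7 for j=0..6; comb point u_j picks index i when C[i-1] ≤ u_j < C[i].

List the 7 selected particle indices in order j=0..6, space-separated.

C = [7/40, 11/40, 3/10, 21/40, 29/40, 33/40, 1]
j=0: u_0=23/420 ∈ [0, 7/40) → index 0
j=1: u_1=83/420 ∈ [7/40, 11/40) → index 1
j=2: u_2=143/420 ∈ [3/10, 21/40) → index 3
j=3: u_3=29/60 ∈ [3/10, 21/40) → index 3
j=4: u_4=263/420 ∈ [21/40, 29/40) → index 4
j=5: u_5=323/420 ∈ [29/40, 33/40) → index 5
j=6: u_6=383/420 ∈ [33/40, 1) → index 6

0 1 3 3 4 5 6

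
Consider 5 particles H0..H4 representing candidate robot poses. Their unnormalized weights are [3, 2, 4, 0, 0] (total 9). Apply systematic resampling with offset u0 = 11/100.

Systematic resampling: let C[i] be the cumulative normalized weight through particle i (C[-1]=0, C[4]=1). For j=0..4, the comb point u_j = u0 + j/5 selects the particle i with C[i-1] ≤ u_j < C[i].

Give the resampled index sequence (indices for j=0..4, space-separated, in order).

0 0 1 2 2

C = [1/3, 5/9, 1, 1, 1]
j=0: u_0=11/100 ∈ [0, 1/3) → index 0
j=1: u_1=31/100 ∈ [0, 1/3) → index 0
j=2: u_2=51/100 ∈ [1/3, 5/9) → index 1
j=3: u_3=71/100 ∈ [5/9, 1) → index 2
j=4: u_4=91/100 ∈ [5/9, 1) → index 2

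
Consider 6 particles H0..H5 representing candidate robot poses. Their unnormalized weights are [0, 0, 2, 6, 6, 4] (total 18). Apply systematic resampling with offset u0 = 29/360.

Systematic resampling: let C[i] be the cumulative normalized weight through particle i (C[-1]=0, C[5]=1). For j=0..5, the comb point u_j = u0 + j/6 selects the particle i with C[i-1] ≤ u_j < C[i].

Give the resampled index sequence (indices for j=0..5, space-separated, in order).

2 3 3 4 4 5

C = [0, 0, 1/9, 4/9, 7/9, 1]
j=0: u_0=29/360 ∈ [0, 1/9) → index 2
j=1: u_1=89/360 ∈ [1/9, 4/9) → index 3
j=2: u_2=149/360 ∈ [1/9, 4/9) → index 3
j=3: u_3=209/360 ∈ [4/9, 7/9) → index 4
j=4: u_4=269/360 ∈ [4/9, 7/9) → index 4
j=5: u_5=329/360 ∈ [7/9, 1) → index 5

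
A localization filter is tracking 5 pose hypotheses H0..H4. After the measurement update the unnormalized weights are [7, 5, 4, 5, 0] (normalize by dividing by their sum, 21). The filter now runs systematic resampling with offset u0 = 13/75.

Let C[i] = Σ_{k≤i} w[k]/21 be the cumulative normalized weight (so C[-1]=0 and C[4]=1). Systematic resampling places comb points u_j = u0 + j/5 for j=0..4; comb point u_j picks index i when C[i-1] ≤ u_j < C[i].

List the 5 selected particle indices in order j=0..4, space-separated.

C = [1/3, 4/7, 16/21, 1, 1]
j=0: u_0=13/75 ∈ [0, 1/3) → index 0
j=1: u_1=28/75 ∈ [1/3, 4/7) → index 1
j=2: u_2=43/75 ∈ [4/7, 16/21) → index 2
j=3: u_3=58/75 ∈ [16/21, 1) → index 3
j=4: u_4=73/75 ∈ [16/21, 1) → index 3

0 1 2 3 3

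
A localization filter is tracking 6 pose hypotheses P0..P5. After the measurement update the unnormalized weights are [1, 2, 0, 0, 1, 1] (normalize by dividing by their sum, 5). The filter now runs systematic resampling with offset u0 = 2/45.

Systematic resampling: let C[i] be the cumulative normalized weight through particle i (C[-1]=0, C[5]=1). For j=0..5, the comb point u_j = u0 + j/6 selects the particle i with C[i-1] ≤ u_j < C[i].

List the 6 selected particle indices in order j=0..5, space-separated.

C = [1/5, 3/5, 3/5, 3/5, 4/5, 1]
j=0: u_0=2/45 ∈ [0, 1/5) → index 0
j=1: u_1=19/90 ∈ [1/5, 3/5) → index 1
j=2: u_2=17/45 ∈ [1/5, 3/5) → index 1
j=3: u_3=49/90 ∈ [1/5, 3/5) → index 1
j=4: u_4=32/45 ∈ [3/5, 4/5) → index 4
j=5: u_5=79/90 ∈ [4/5, 1) → index 5

0 1 1 1 4 5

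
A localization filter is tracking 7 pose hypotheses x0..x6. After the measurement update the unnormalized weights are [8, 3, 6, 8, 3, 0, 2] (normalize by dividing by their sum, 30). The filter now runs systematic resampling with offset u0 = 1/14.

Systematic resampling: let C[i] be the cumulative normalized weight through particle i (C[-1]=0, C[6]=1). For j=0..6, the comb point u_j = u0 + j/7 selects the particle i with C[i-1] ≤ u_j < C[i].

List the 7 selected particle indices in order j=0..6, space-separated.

C = [4/15, 11/30, 17/30, 5/6, 14/15, 14/15, 1]
j=0: u_0=1/14 ∈ [0, 4/15) → index 0
j=1: u_1=3/14 ∈ [0, 4/15) → index 0
j=2: u_2=5/14 ∈ [4/15, 11/30) → index 1
j=3: u_3=1/2 ∈ [11/30, 17/30) → index 2
j=4: u_4=9/14 ∈ [17/30, 5/6) → index 3
j=5: u_5=11/14 ∈ [17/30, 5/6) → index 3
j=6: u_6=13/14 ∈ [5/6, 14/15) → index 4

0 0 1 2 3 3 4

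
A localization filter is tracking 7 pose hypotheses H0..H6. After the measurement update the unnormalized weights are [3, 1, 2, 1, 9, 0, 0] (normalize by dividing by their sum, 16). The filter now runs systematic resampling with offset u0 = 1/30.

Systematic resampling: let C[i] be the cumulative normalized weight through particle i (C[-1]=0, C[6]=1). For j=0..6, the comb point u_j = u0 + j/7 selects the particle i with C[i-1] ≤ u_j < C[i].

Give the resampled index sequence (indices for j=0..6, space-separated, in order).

0 0 2 4 4 4 4

C = [3/16, 1/4, 3/8, 7/16, 1, 1, 1]
j=0: u_0=1/30 ∈ [0, 3/16) → index 0
j=1: u_1=37/210 ∈ [0, 3/16) → index 0
j=2: u_2=67/210 ∈ [1/4, 3/8) → index 2
j=3: u_3=97/210 ∈ [7/16, 1) → index 4
j=4: u_4=127/210 ∈ [7/16, 1) → index 4
j=5: u_5=157/210 ∈ [7/16, 1) → index 4
j=6: u_6=187/210 ∈ [7/16, 1) → index 4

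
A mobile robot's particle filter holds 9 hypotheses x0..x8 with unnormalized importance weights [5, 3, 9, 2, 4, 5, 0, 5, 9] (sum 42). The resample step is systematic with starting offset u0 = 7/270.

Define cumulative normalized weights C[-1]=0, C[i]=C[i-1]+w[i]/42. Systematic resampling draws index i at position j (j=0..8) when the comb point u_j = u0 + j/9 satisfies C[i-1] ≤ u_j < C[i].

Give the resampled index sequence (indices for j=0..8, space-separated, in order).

C = [5/42, 4/21, 17/42, 19/42, 23/42, 2/3, 2/3, 11/14, 1]
j=0: u_0=7/270 ∈ [0, 5/42) → index 0
j=1: u_1=37/270 ∈ [5/42, 4/21) → index 1
j=2: u_2=67/270 ∈ [4/21, 17/42) → index 2
j=3: u_3=97/270 ∈ [4/21, 17/42) → index 2
j=4: u_4=127/270 ∈ [19/42, 23/42) → index 4
j=5: u_5=157/270 ∈ [23/42, 2/3) → index 5
j=6: u_6=187/270 ∈ [2/3, 11/14) → index 7
j=7: u_7=217/270 ∈ [11/14, 1) → index 8
j=8: u_8=247/270 ∈ [11/14, 1) → index 8

0 1 2 2 4 5 7 8 8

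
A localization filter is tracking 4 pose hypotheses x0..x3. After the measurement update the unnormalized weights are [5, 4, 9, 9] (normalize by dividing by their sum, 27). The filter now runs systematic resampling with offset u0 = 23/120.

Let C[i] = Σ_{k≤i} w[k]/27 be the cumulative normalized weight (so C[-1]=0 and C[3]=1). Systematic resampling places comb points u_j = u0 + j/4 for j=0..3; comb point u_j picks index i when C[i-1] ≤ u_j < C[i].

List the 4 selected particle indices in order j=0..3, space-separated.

1 2 3 3

C = [5/27, 1/3, 2/3, 1]
j=0: u_0=23/120 ∈ [5/27, 1/3) → index 1
j=1: u_1=53/120 ∈ [1/3, 2/3) → index 2
j=2: u_2=83/120 ∈ [2/3, 1) → index 3
j=3: u_3=113/120 ∈ [2/3, 1) → index 3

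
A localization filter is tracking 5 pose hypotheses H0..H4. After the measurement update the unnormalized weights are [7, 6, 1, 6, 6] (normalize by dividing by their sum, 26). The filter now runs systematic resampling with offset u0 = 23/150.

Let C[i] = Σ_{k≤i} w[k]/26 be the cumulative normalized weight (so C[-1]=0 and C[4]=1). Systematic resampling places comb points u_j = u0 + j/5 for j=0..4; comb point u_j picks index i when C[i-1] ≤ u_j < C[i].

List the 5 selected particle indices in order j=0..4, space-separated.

C = [7/26, 1/2, 7/13, 10/13, 1]
j=0: u_0=23/150 ∈ [0, 7/26) → index 0
j=1: u_1=53/150 ∈ [7/26, 1/2) → index 1
j=2: u_2=83/150 ∈ [7/13, 10/13) → index 3
j=3: u_3=113/150 ∈ [7/13, 10/13) → index 3
j=4: u_4=143/150 ∈ [10/13, 1) → index 4

0 1 3 3 4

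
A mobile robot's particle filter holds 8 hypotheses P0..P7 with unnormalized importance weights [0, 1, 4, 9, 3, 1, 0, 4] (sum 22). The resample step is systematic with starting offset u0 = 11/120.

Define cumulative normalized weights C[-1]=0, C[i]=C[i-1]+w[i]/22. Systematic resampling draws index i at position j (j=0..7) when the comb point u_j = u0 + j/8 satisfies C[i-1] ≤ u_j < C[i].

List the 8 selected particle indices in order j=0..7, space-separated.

2 2 3 3 3 4 7 7

C = [0, 1/22, 5/22, 7/11, 17/22, 9/11, 9/11, 1]
j=0: u_0=11/120 ∈ [1/22, 5/22) → index 2
j=1: u_1=13/60 ∈ [1/22, 5/22) → index 2
j=2: u_2=41/120 ∈ [5/22, 7/11) → index 3
j=3: u_3=7/15 ∈ [5/22, 7/11) → index 3
j=4: u_4=71/120 ∈ [5/22, 7/11) → index 3
j=5: u_5=43/60 ∈ [7/11, 17/22) → index 4
j=6: u_6=101/120 ∈ [9/11, 1) → index 7
j=7: u_7=29/30 ∈ [9/11, 1) → index 7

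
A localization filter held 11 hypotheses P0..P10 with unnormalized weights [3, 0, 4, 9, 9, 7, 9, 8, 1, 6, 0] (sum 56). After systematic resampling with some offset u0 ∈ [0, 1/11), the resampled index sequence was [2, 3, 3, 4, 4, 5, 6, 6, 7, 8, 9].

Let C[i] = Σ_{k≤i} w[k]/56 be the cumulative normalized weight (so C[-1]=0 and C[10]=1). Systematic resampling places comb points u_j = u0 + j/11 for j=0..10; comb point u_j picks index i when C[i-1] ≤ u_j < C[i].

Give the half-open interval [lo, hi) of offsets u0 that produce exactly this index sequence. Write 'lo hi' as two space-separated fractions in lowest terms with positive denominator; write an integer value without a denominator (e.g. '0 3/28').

5/88 23/308

C = [3/56, 3/56, 1/8, 2/7, 25/56, 4/7, 41/56, 7/8, 25/28, 1, 1]
j=0 picked index 2: u0 ∈ [3/56, 1/8)
j=1 picked index 3: u0 ∈ [3/88, 15/77)
j=2 picked index 3: u0 ∈ [-5/88, 8/77)
j=3 picked index 4: u0 ∈ [1/77, 107/616)
j=4 picked index 4: u0 ∈ [-6/77, 51/616)
j=5 picked index 5: u0 ∈ [-5/616, 9/77)
j=6 picked index 6: u0 ∈ [2/77, 115/616)
j=7 picked index 6: u0 ∈ [-5/77, 59/616)
j=8 picked index 7: u0 ∈ [3/616, 13/88)
j=9 picked index 8: u0 ∈ [5/88, 23/308)
j=10 picked index 9: u0 ∈ [-5/308, 1/11)
intersection: [5/88, 23/308)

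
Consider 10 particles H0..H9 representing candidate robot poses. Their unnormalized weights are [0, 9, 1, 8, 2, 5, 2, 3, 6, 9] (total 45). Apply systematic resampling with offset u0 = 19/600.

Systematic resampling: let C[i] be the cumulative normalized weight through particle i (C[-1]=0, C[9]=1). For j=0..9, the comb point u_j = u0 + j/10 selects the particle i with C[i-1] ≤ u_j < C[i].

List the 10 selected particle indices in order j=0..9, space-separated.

C = [0, 1/5, 2/9, 2/5, 4/9, 5/9, 3/5, 2/3, 4/5, 1]
j=0: u_0=19/600 ∈ [0, 1/5) → index 1
j=1: u_1=79/600 ∈ [0, 1/5) → index 1
j=2: u_2=139/600 ∈ [2/9, 2/5) → index 3
j=3: u_3=199/600 ∈ [2/9, 2/5) → index 3
j=4: u_4=259/600 ∈ [2/5, 4/9) → index 4
j=5: u_5=319/600 ∈ [4/9, 5/9) → index 5
j=6: u_6=379/600 ∈ [3/5, 2/3) → index 7
j=7: u_7=439/600 ∈ [2/3, 4/5) → index 8
j=8: u_8=499/600 ∈ [4/5, 1) → index 9
j=9: u_9=559/600 ∈ [4/5, 1) → index 9

1 1 3 3 4 5 7 8 9 9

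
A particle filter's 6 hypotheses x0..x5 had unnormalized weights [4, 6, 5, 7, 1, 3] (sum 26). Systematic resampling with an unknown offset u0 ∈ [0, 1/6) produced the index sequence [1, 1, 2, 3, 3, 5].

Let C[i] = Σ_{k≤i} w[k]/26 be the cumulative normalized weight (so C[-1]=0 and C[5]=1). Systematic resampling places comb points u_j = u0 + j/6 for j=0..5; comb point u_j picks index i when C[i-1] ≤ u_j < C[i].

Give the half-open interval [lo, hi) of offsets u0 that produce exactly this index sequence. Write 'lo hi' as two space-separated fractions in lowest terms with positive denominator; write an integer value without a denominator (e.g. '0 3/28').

2/13 1/6

C = [2/13, 5/13, 15/26, 11/13, 23/26, 1]
j=0 picked index 1: u0 ∈ [2/13, 5/13)
j=1 picked index 1: u0 ∈ [-1/78, 17/78)
j=2 picked index 2: u0 ∈ [2/39, 19/78)
j=3 picked index 3: u0 ∈ [1/13, 9/26)
j=4 picked index 3: u0 ∈ [-7/78, 7/39)
j=5 picked index 5: u0 ∈ [2/39, 1/6)
intersection: [2/13, 1/6)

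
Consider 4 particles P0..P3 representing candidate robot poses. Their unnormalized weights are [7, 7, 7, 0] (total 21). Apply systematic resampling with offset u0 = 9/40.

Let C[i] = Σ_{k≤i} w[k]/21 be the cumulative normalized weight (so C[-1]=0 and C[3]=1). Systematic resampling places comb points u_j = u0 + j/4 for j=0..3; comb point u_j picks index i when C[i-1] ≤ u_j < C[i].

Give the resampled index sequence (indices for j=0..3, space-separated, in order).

0 1 2 2

C = [1/3, 2/3, 1, 1]
j=0: u_0=9/40 ∈ [0, 1/3) → index 0
j=1: u_1=19/40 ∈ [1/3, 2/3) → index 1
j=2: u_2=29/40 ∈ [2/3, 1) → index 2
j=3: u_3=39/40 ∈ [2/3, 1) → index 2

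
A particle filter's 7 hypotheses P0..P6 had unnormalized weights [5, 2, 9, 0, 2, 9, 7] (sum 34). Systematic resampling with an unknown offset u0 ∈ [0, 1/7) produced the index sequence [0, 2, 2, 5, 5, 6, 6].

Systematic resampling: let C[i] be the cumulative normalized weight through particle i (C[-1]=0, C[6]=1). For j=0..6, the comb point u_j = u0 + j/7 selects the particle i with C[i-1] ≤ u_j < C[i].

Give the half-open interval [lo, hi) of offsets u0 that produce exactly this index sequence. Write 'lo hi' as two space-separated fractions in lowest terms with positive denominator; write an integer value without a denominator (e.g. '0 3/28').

C = [5/34, 7/34, 8/17, 8/17, 9/17, 27/34, 1]
j=0 picked index 0: u0 ∈ [0, 5/34)
j=1 picked index 2: u0 ∈ [15/238, 39/119)
j=2 picked index 2: u0 ∈ [-19/238, 22/119)
j=3 picked index 5: u0 ∈ [12/119, 87/238)
j=4 picked index 5: u0 ∈ [-5/119, 53/238)
j=5 picked index 6: u0 ∈ [19/238, 2/7)
j=6 picked index 6: u0 ∈ [-15/238, 1/7)
intersection: [12/119, 1/7)

12/119 1/7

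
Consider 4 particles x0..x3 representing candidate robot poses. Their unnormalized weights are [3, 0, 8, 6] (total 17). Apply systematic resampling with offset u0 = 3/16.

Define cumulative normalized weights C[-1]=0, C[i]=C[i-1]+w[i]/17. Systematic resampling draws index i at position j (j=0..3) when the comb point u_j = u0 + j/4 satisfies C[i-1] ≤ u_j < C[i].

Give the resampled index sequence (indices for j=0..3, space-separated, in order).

2 2 3 3

C = [3/17, 3/17, 11/17, 1]
j=0: u_0=3/16 ∈ [3/17, 11/17) → index 2
j=1: u_1=7/16 ∈ [3/17, 11/17) → index 2
j=2: u_2=11/16 ∈ [11/17, 1) → index 3
j=3: u_3=15/16 ∈ [11/17, 1) → index 3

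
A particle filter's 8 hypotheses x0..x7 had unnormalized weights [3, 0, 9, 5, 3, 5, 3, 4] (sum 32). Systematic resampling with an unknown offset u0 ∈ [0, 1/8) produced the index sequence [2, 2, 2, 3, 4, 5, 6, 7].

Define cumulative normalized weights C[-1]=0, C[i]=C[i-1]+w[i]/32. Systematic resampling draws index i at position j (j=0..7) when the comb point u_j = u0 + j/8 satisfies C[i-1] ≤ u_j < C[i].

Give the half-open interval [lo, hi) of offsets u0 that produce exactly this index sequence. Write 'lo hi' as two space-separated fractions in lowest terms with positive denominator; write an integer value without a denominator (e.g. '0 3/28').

3/32 1/8

C = [3/32, 3/32, 3/8, 17/32, 5/8, 25/32, 7/8, 1]
j=0 picked index 2: u0 ∈ [3/32, 3/8)
j=1 picked index 2: u0 ∈ [-1/32, 1/4)
j=2 picked index 2: u0 ∈ [-5/32, 1/8)
j=3 picked index 3: u0 ∈ [0, 5/32)
j=4 picked index 4: u0 ∈ [1/32, 1/8)
j=5 picked index 5: u0 ∈ [0, 5/32)
j=6 picked index 6: u0 ∈ [1/32, 1/8)
j=7 picked index 7: u0 ∈ [0, 1/8)
intersection: [3/32, 1/8)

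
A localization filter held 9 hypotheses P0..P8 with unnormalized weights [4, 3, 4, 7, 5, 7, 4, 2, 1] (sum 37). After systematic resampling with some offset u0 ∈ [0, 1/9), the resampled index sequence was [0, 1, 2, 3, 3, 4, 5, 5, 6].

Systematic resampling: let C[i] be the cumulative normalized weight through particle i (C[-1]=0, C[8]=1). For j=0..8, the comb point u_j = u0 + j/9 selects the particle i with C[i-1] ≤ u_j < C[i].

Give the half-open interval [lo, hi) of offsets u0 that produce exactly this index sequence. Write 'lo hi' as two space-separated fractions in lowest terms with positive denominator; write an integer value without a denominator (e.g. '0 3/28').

C = [4/37, 7/37, 11/37, 18/37, 23/37, 30/37, 34/37, 36/37, 1]
j=0 picked index 0: u0 ∈ [0, 4/37)
j=1 picked index 1: u0 ∈ [-1/333, 26/333)
j=2 picked index 2: u0 ∈ [-11/333, 25/333)
j=3 picked index 3: u0 ∈ [-4/111, 17/111)
j=4 picked index 3: u0 ∈ [-49/333, 14/333)
j=5 picked index 4: u0 ∈ [-23/333, 22/333)
j=6 picked index 5: u0 ∈ [-5/111, 16/111)
j=7 picked index 5: u0 ∈ [-52/333, 11/333)
j=8 picked index 6: u0 ∈ [-26/333, 10/333)
intersection: [0, 10/333)

0 10/333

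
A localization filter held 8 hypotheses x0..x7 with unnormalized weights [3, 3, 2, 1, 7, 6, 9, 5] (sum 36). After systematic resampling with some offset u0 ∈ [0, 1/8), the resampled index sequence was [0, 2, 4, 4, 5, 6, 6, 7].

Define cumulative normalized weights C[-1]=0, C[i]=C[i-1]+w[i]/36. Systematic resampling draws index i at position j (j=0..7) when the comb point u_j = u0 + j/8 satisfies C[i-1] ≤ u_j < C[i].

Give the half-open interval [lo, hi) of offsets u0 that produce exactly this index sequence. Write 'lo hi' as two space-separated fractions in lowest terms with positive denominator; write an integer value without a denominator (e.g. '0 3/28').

1/24 5/72

C = [1/12, 1/6, 2/9, 1/4, 4/9, 11/18, 31/36, 1]
j=0 picked index 0: u0 ∈ [0, 1/12)
j=1 picked index 2: u0 ∈ [1/24, 7/72)
j=2 picked index 4: u0 ∈ [0, 7/36)
j=3 picked index 4: u0 ∈ [-1/8, 5/72)
j=4 picked index 5: u0 ∈ [-1/18, 1/9)
j=5 picked index 6: u0 ∈ [-1/72, 17/72)
j=6 picked index 6: u0 ∈ [-5/36, 1/9)
j=7 picked index 7: u0 ∈ [-1/72, 1/8)
intersection: [1/24, 5/72)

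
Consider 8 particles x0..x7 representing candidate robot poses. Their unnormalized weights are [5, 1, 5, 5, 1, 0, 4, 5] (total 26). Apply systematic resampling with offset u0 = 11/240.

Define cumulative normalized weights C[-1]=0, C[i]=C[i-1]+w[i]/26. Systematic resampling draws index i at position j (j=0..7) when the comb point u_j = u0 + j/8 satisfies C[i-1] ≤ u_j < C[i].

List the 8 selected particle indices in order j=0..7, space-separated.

C = [5/26, 3/13, 11/26, 8/13, 17/26, 17/26, 21/26, 1]
j=0: u_0=11/240 ∈ [0, 5/26) → index 0
j=1: u_1=41/240 ∈ [0, 5/26) → index 0
j=2: u_2=71/240 ∈ [3/13, 11/26) → index 2
j=3: u_3=101/240 ∈ [3/13, 11/26) → index 2
j=4: u_4=131/240 ∈ [11/26, 8/13) → index 3
j=5: u_5=161/240 ∈ [17/26, 21/26) → index 6
j=6: u_6=191/240 ∈ [17/26, 21/26) → index 6
j=7: u_7=221/240 ∈ [21/26, 1) → index 7

0 0 2 2 3 6 6 7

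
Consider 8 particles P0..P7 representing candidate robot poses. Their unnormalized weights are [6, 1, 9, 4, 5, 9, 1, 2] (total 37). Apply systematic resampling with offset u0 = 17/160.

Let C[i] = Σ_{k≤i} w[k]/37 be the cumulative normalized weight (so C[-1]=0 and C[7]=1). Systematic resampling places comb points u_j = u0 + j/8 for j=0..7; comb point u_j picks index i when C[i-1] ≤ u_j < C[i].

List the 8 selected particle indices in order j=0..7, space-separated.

C = [6/37, 7/37, 16/37, 20/37, 25/37, 34/37, 35/37, 1]
j=0: u_0=17/160 ∈ [0, 6/37) → index 0
j=1: u_1=37/160 ∈ [7/37, 16/37) → index 2
j=2: u_2=57/160 ∈ [7/37, 16/37) → index 2
j=3: u_3=77/160 ∈ [16/37, 20/37) → index 3
j=4: u_4=97/160 ∈ [20/37, 25/37) → index 4
j=5: u_5=117/160 ∈ [25/37, 34/37) → index 5
j=6: u_6=137/160 ∈ [25/37, 34/37) → index 5
j=7: u_7=157/160 ∈ [35/37, 1) → index 7

0 2 2 3 4 5 5 7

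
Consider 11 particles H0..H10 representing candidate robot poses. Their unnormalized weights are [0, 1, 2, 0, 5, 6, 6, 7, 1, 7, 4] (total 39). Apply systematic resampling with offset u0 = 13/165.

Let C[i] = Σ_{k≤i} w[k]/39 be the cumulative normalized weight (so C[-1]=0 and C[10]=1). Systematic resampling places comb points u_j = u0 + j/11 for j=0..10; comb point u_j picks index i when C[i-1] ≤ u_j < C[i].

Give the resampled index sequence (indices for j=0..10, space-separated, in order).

C = [0, 1/39, 1/13, 1/13, 8/39, 14/39, 20/39, 9/13, 28/39, 35/39, 1]
j=0: u_0=13/165 ∈ [1/13, 8/39) → index 4
j=1: u_1=28/165 ∈ [1/13, 8/39) → index 4
j=2: u_2=43/165 ∈ [8/39, 14/39) → index 5
j=3: u_3=58/165 ∈ [8/39, 14/39) → index 5
j=4: u_4=73/165 ∈ [14/39, 20/39) → index 6
j=5: u_5=8/15 ∈ [20/39, 9/13) → index 7
j=6: u_6=103/165 ∈ [20/39, 9/13) → index 7
j=7: u_7=118/165 ∈ [9/13, 28/39) → index 8
j=8: u_8=133/165 ∈ [28/39, 35/39) → index 9
j=9: u_9=148/165 ∈ [28/39, 35/39) → index 9
j=10: u_10=163/165 ∈ [35/39, 1) → index 10

4 4 5 5 6 7 7 8 9 9 10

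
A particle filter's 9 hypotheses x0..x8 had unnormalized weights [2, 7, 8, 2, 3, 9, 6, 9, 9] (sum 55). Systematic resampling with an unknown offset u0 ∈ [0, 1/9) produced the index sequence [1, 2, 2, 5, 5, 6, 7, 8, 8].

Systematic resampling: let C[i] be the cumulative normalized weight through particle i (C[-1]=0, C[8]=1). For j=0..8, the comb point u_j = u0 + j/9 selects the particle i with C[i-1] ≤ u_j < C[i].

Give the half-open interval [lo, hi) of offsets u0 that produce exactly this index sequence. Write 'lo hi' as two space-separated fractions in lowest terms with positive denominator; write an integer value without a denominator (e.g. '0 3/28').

C = [2/55, 9/55, 17/55, 19/55, 2/5, 31/55, 37/55, 46/55, 1]
j=0 picked index 1: u0 ∈ [2/55, 9/55)
j=1 picked index 2: u0 ∈ [26/495, 98/495)
j=2 picked index 2: u0 ∈ [-29/495, 43/495)
j=3 picked index 5: u0 ∈ [1/15, 38/165)
j=4 picked index 5: u0 ∈ [-2/45, 59/495)
j=5 picked index 6: u0 ∈ [4/495, 58/495)
j=6 picked index 7: u0 ∈ [1/165, 28/165)
j=7 picked index 8: u0 ∈ [29/495, 2/9)
j=8 picked index 8: u0 ∈ [-26/495, 1/9)
intersection: [1/15, 43/495)

1/15 43/495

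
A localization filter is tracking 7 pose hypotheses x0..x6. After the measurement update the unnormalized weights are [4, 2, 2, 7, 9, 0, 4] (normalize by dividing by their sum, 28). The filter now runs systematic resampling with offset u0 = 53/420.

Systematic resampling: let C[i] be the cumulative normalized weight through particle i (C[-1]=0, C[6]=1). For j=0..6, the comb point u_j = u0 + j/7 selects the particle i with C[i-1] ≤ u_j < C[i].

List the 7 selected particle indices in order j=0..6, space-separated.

C = [1/7, 3/14, 2/7, 15/28, 6/7, 6/7, 1]
j=0: u_0=53/420 ∈ [0, 1/7) → index 0
j=1: u_1=113/420 ∈ [3/14, 2/7) → index 2
j=2: u_2=173/420 ∈ [2/7, 15/28) → index 3
j=3: u_3=233/420 ∈ [15/28, 6/7) → index 4
j=4: u_4=293/420 ∈ [15/28, 6/7) → index 4
j=5: u_5=353/420 ∈ [15/28, 6/7) → index 4
j=6: u_6=59/60 ∈ [6/7, 1) → index 6

0 2 3 4 4 4 6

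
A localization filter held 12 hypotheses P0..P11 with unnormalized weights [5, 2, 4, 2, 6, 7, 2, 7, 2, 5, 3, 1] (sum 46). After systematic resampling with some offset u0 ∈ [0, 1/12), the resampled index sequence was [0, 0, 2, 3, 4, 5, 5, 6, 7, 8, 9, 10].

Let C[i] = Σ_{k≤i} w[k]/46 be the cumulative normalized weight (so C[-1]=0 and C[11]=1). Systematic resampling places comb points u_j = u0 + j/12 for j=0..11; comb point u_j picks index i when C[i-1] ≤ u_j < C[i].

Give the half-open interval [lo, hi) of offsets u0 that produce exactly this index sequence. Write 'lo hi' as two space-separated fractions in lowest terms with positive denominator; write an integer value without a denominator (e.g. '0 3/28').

C = [5/46, 7/46, 11/46, 13/46, 19/46, 13/23, 14/23, 35/46, 37/46, 21/23, 45/46, 1]
j=0 picked index 0: u0 ∈ [0, 5/46)
j=1 picked index 0: u0 ∈ [-1/12, 7/276)
j=2 picked index 2: u0 ∈ [-1/69, 5/69)
j=3 picked index 3: u0 ∈ [-1/92, 3/92)
j=4 picked index 4: u0 ∈ [-7/138, 11/138)
j=5 picked index 5: u0 ∈ [-1/276, 41/276)
j=6 picked index 5: u0 ∈ [-2/23, 3/46)
j=7 picked index 6: u0 ∈ [-5/276, 7/276)
j=8 picked index 7: u0 ∈ [-4/69, 13/138)
j=9 picked index 8: u0 ∈ [1/92, 5/92)
j=10 picked index 9: u0 ∈ [-2/69, 11/138)
j=11 picked index 10: u0 ∈ [-1/276, 17/276)
intersection: [1/92, 7/276)

1/92 7/276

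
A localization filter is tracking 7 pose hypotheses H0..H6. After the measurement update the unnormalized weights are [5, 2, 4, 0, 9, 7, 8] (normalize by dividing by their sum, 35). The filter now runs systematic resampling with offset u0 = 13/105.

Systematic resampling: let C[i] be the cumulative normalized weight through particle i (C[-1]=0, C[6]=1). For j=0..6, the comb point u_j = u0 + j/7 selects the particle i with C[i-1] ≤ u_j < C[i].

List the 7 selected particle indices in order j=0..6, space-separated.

C = [1/7, 1/5, 11/35, 11/35, 4/7, 27/35, 1]
j=0: u_0=13/105 ∈ [0, 1/7) → index 0
j=1: u_1=4/15 ∈ [1/5, 11/35) → index 2
j=2: u_2=43/105 ∈ [11/35, 4/7) → index 4
j=3: u_3=58/105 ∈ [11/35, 4/7) → index 4
j=4: u_4=73/105 ∈ [4/7, 27/35) → index 5
j=5: u_5=88/105 ∈ [27/35, 1) → index 6
j=6: u_6=103/105 ∈ [27/35, 1) → index 6

0 2 4 4 5 6 6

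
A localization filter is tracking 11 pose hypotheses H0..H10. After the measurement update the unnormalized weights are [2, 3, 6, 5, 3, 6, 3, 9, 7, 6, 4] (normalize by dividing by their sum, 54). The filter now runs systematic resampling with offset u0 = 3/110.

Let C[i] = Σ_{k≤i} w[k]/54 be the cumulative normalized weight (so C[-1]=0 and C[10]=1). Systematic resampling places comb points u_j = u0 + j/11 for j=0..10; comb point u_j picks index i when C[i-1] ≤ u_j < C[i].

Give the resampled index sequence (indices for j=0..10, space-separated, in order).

C = [1/27, 5/54, 11/54, 8/27, 19/54, 25/54, 14/27, 37/54, 22/27, 25/27, 1]
j=0: u_0=3/110 ∈ [0, 1/27) → index 0
j=1: u_1=13/110 ∈ [5/54, 11/54) → index 2
j=2: u_2=23/110 ∈ [11/54, 8/27) → index 3
j=3: u_3=3/10 ∈ [8/27, 19/54) → index 4
j=4: u_4=43/110 ∈ [19/54, 25/54) → index 5
j=5: u_5=53/110 ∈ [25/54, 14/27) → index 6
j=6: u_6=63/110 ∈ [14/27, 37/54) → index 7
j=7: u_7=73/110 ∈ [14/27, 37/54) → index 7
j=8: u_8=83/110 ∈ [37/54, 22/27) → index 8
j=9: u_9=93/110 ∈ [22/27, 25/27) → index 9
j=10: u_10=103/110 ∈ [25/27, 1) → index 10

0 2 3 4 5 6 7 7 8 9 10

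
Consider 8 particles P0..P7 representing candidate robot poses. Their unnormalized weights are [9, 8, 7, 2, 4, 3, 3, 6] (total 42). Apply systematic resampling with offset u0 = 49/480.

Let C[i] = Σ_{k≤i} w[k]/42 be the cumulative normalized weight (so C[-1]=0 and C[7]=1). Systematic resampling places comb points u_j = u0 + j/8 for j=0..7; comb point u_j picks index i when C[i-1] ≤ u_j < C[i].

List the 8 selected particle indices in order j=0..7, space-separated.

0 1 1 2 3 5 6 7

C = [3/14, 17/42, 4/7, 13/21, 5/7, 11/14, 6/7, 1]
j=0: u_0=49/480 ∈ [0, 3/14) → index 0
j=1: u_1=109/480 ∈ [3/14, 17/42) → index 1
j=2: u_2=169/480 ∈ [3/14, 17/42) → index 1
j=3: u_3=229/480 ∈ [17/42, 4/7) → index 2
j=4: u_4=289/480 ∈ [4/7, 13/21) → index 3
j=5: u_5=349/480 ∈ [5/7, 11/14) → index 5
j=6: u_6=409/480 ∈ [11/14, 6/7) → index 6
j=7: u_7=469/480 ∈ [6/7, 1) → index 7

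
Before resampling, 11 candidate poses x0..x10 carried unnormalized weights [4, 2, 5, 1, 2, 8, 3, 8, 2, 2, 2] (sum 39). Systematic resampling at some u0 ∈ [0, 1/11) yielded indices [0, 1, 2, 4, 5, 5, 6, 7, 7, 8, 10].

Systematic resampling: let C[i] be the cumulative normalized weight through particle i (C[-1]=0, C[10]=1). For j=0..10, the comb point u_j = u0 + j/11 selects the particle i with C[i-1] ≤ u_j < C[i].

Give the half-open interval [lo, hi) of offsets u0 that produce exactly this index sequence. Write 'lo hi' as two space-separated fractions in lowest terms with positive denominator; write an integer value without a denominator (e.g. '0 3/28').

17/429 9/143

C = [4/39, 2/13, 11/39, 4/13, 14/39, 22/39, 25/39, 11/13, 35/39, 37/39, 1]
j=0 picked index 0: u0 ∈ [0, 4/39)
j=1 picked index 1: u0 ∈ [5/429, 9/143)
j=2 picked index 2: u0 ∈ [-4/143, 43/429)
j=3 picked index 4: u0 ∈ [5/143, 37/429)
j=4 picked index 5: u0 ∈ [-2/429, 86/429)
j=5 picked index 5: u0 ∈ [-41/429, 47/429)
j=6 picked index 6: u0 ∈ [8/429, 41/429)
j=7 picked index 7: u0 ∈ [2/429, 30/143)
j=8 picked index 7: u0 ∈ [-37/429, 17/143)
j=9 picked index 8: u0 ∈ [4/143, 34/429)
j=10 picked index 10: u0 ∈ [17/429, 1/11)
intersection: [17/429, 9/143)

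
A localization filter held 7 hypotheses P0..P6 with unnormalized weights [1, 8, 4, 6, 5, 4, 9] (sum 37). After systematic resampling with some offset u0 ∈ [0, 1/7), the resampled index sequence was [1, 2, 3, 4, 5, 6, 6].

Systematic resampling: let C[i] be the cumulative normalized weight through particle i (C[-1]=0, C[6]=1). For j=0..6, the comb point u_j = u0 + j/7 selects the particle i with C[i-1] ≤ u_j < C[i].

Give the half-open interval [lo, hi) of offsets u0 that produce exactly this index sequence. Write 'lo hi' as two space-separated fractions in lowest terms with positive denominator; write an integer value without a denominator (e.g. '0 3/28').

C = [1/37, 9/37, 13/37, 19/37, 24/37, 28/37, 1]
j=0 picked index 1: u0 ∈ [1/37, 9/37)
j=1 picked index 2: u0 ∈ [26/259, 54/259)
j=2 picked index 3: u0 ∈ [17/259, 59/259)
j=3 picked index 4: u0 ∈ [22/259, 57/259)
j=4 picked index 5: u0 ∈ [20/259, 48/259)
j=5 picked index 6: u0 ∈ [11/259, 2/7)
j=6 picked index 6: u0 ∈ [-26/259, 1/7)
intersection: [26/259, 1/7)

26/259 1/7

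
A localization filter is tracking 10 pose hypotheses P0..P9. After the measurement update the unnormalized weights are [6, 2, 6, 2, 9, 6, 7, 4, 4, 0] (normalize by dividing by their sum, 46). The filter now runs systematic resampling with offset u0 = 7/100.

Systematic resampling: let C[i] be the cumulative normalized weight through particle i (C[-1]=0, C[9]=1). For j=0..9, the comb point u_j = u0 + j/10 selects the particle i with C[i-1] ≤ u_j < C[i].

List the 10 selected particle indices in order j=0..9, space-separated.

0 1 2 4 4 5 5 6 7 8

C = [3/23, 4/23, 7/23, 8/23, 25/46, 31/46, 19/23, 21/23, 1, 1]
j=0: u_0=7/100 ∈ [0, 3/23) → index 0
j=1: u_1=17/100 ∈ [3/23, 4/23) → index 1
j=2: u_2=27/100 ∈ [4/23, 7/23) → index 2
j=3: u_3=37/100 ∈ [8/23, 25/46) → index 4
j=4: u_4=47/100 ∈ [8/23, 25/46) → index 4
j=5: u_5=57/100 ∈ [25/46, 31/46) → index 5
j=6: u_6=67/100 ∈ [25/46, 31/46) → index 5
j=7: u_7=77/100 ∈ [31/46, 19/23) → index 6
j=8: u_8=87/100 ∈ [19/23, 21/23) → index 7
j=9: u_9=97/100 ∈ [21/23, 1) → index 8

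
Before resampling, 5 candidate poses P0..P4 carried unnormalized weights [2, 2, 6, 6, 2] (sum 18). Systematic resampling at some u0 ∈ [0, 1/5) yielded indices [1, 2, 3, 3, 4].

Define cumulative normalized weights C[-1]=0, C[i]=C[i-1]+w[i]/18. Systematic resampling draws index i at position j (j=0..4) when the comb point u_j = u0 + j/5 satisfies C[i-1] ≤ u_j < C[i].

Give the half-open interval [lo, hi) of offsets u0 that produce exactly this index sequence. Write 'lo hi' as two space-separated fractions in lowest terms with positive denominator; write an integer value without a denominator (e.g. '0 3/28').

C = [1/9, 2/9, 5/9, 8/9, 1]
j=0 picked index 1: u0 ∈ [1/9, 2/9)
j=1 picked index 2: u0 ∈ [1/45, 16/45)
j=2 picked index 3: u0 ∈ [7/45, 22/45)
j=3 picked index 3: u0 ∈ [-2/45, 13/45)
j=4 picked index 4: u0 ∈ [4/45, 1/5)
intersection: [7/45, 1/5)

7/45 1/5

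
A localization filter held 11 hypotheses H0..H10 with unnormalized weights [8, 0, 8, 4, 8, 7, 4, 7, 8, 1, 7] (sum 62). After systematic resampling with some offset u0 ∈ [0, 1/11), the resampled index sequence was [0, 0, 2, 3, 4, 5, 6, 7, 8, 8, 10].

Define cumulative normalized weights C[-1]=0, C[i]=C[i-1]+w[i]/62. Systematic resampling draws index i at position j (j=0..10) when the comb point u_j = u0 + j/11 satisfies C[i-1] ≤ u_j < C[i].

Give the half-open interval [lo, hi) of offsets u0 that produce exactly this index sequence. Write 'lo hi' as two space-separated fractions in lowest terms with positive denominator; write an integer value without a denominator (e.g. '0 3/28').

13/682 13/341

C = [4/31, 4/31, 8/31, 10/31, 14/31, 35/62, 39/62, 23/31, 27/31, 55/62, 1]
j=0 picked index 0: u0 ∈ [0, 4/31)
j=1 picked index 0: u0 ∈ [-1/11, 13/341)
j=2 picked index 2: u0 ∈ [-18/341, 26/341)
j=3 picked index 3: u0 ∈ [-5/341, 17/341)
j=4 picked index 4: u0 ∈ [-14/341, 30/341)
j=5 picked index 5: u0 ∈ [-1/341, 75/682)
j=6 picked index 6: u0 ∈ [13/682, 57/682)
j=7 picked index 7: u0 ∈ [-5/682, 36/341)
j=8 picked index 8: u0 ∈ [5/341, 49/341)
j=9 picked index 8: u0 ∈ [-26/341, 18/341)
j=10 picked index 10: u0 ∈ [-15/682, 1/11)
intersection: [13/682, 13/341)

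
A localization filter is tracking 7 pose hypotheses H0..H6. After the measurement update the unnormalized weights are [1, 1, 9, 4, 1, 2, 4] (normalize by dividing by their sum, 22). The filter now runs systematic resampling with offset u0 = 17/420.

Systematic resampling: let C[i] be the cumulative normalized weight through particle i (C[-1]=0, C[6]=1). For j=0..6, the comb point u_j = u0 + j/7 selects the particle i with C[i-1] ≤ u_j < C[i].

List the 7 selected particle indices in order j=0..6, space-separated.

0 2 2 2 3 5 6

C = [1/22, 1/11, 1/2, 15/22, 8/11, 9/11, 1]
j=0: u_0=17/420 ∈ [0, 1/22) → index 0
j=1: u_1=11/60 ∈ [1/11, 1/2) → index 2
j=2: u_2=137/420 ∈ [1/11, 1/2) → index 2
j=3: u_3=197/420 ∈ [1/11, 1/2) → index 2
j=4: u_4=257/420 ∈ [1/2, 15/22) → index 3
j=5: u_5=317/420 ∈ [8/11, 9/11) → index 5
j=6: u_6=377/420 ∈ [9/11, 1) → index 6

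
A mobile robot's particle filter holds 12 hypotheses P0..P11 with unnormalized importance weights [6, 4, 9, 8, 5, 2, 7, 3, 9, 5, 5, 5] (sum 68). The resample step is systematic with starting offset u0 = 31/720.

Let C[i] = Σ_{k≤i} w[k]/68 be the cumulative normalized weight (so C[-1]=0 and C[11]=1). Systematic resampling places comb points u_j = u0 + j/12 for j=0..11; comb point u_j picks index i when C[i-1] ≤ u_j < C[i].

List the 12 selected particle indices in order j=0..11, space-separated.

0 1 2 3 3 4 6 7 8 9 10 11

C = [3/34, 5/34, 19/68, 27/68, 8/17, 1/2, 41/68, 11/17, 53/68, 29/34, 63/68, 1]
j=0: u_0=31/720 ∈ [0, 3/34) → index 0
j=1: u_1=91/720 ∈ [3/34, 5/34) → index 1
j=2: u_2=151/720 ∈ [5/34, 19/68) → index 2
j=3: u_3=211/720 ∈ [19/68, 27/68) → index 3
j=4: u_4=271/720 ∈ [19/68, 27/68) → index 3
j=5: u_5=331/720 ∈ [27/68, 8/17) → index 4
j=6: u_6=391/720 ∈ [1/2, 41/68) → index 6
j=7: u_7=451/720 ∈ [41/68, 11/17) → index 7
j=8: u_8=511/720 ∈ [11/17, 53/68) → index 8
j=9: u_9=571/720 ∈ [53/68, 29/34) → index 9
j=10: u_10=631/720 ∈ [29/34, 63/68) → index 10
j=11: u_11=691/720 ∈ [63/68, 1) → index 11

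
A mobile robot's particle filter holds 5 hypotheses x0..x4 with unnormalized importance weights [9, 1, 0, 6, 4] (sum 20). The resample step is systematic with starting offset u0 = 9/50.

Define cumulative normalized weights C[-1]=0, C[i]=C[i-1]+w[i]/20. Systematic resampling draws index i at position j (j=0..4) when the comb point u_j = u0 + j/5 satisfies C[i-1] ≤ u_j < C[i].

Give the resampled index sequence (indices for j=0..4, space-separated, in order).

C = [9/20, 1/2, 1/2, 4/5, 1]
j=0: u_0=9/50 ∈ [0, 9/20) → index 0
j=1: u_1=19/50 ∈ [0, 9/20) → index 0
j=2: u_2=29/50 ∈ [1/2, 4/5) → index 3
j=3: u_3=39/50 ∈ [1/2, 4/5) → index 3
j=4: u_4=49/50 ∈ [4/5, 1) → index 4

0 0 3 3 4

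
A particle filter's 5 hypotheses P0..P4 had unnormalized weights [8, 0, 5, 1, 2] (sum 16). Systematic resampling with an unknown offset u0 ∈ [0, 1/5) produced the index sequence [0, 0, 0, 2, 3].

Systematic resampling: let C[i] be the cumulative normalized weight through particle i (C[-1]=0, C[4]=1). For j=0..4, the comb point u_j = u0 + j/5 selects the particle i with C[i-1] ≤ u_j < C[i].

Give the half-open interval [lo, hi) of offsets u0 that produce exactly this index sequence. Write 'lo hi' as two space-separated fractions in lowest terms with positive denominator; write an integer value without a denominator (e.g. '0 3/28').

C = [1/2, 1/2, 13/16, 7/8, 1]
j=0 picked index 0: u0 ∈ [0, 1/2)
j=1 picked index 0: u0 ∈ [-1/5, 3/10)
j=2 picked index 0: u0 ∈ [-2/5, 1/10)
j=3 picked index 2: u0 ∈ [-1/10, 17/80)
j=4 picked index 3: u0 ∈ [1/80, 3/40)
intersection: [1/80, 3/40)

1/80 3/40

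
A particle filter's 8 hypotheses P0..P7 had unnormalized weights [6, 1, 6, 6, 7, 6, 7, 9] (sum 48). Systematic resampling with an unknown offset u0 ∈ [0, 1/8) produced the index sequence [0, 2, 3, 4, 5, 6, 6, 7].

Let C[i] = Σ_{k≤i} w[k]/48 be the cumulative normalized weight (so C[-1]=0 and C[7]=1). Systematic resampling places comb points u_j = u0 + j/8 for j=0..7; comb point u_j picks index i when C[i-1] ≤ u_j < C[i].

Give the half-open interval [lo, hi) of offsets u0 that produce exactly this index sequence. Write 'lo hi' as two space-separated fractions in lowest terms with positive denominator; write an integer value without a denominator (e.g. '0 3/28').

1/24 1/16

C = [1/8, 7/48, 13/48, 19/48, 13/24, 2/3, 13/16, 1]
j=0 picked index 0: u0 ∈ [0, 1/8)
j=1 picked index 2: u0 ∈ [1/48, 7/48)
j=2 picked index 3: u0 ∈ [1/48, 7/48)
j=3 picked index 4: u0 ∈ [1/48, 1/6)
j=4 picked index 5: u0 ∈ [1/24, 1/6)
j=5 picked index 6: u0 ∈ [1/24, 3/16)
j=6 picked index 6: u0 ∈ [-1/12, 1/16)
j=7 picked index 7: u0 ∈ [-1/16, 1/8)
intersection: [1/24, 1/16)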